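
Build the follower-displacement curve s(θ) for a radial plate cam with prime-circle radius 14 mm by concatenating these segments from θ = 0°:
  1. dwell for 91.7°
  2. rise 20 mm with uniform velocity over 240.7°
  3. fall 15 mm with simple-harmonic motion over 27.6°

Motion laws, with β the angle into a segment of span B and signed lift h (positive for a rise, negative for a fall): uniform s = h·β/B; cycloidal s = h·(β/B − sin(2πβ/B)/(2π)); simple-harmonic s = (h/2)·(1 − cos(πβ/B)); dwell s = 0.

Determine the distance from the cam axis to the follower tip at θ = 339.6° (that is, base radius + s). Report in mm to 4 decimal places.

seg 1 [0°–91.7°] dwell: s stays 0.0000
seg 2 [91.7°–332.4°] uniform, h=20: full span → s += 20 → s = 20.0000
seg 3 [332.4°–360°] simple-harmonic, h=-15: θ=339.6° here. β=7.2, B=27.6. -15/2·(1 − cos(π·0.2609)) = -2.3809 → s = 17.6191
radial distance = base radius + s = 14 + 17.6191 = 31.6191

31.6191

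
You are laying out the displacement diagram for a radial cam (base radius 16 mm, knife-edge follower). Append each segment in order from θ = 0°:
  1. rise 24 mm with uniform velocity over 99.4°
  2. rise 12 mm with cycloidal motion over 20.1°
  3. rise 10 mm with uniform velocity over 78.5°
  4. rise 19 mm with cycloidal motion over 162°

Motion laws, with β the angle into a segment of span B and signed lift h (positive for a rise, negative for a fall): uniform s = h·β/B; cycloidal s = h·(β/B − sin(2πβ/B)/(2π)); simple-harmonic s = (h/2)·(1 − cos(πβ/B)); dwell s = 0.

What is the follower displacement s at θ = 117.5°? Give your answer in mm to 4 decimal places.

seg 1 [0°–99.4°] uniform, h=24: full span → s += 24 → s = 24.0000
seg 2 [99.4°–119.5°] cycloidal, h=12: θ=117.5° here. β=18.1, B=20.1. 12·(0.9005 − sin(2π·0.9005)/(2π)) = 11.9237 → s = 35.9237

35.9237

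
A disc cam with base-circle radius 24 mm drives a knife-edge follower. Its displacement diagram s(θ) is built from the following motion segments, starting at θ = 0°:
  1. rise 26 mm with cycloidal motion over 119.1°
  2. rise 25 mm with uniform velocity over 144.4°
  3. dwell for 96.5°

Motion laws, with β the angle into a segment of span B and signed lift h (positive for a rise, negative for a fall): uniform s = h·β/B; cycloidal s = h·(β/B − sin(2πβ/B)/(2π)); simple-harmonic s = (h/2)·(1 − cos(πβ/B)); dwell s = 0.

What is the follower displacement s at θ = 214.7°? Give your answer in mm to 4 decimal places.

seg 1 [0°–119.1°] cycloidal, h=26: full span → s += 26 → s = 26.0000
seg 2 [119.1°–263.5°] uniform, h=25: θ=214.7° here. β=95.6, B=144.4. 25·95.6/144.4 = 16.5512 → s = 42.5512

42.5512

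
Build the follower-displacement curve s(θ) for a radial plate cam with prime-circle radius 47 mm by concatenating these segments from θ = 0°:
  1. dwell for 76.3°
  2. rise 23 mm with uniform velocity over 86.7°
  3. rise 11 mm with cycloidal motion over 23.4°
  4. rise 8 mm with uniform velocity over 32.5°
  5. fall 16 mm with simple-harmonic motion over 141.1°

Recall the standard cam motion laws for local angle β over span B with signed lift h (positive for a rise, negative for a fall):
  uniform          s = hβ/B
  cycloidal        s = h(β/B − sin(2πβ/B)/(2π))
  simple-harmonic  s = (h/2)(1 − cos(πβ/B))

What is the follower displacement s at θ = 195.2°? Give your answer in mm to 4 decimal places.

seg 1 [0°–76.3°] dwell: s stays 0.0000
seg 2 [76.3°–163°] uniform, h=23: full span → s += 23 → s = 23.0000
seg 3 [163°–186.4°] cycloidal, h=11: full span → s += 11 → s = 34.0000
seg 4 [186.4°–218.9°] uniform, h=8: θ=195.2° here. β=8.8, B=32.5. 8·8.8/32.5 = 2.1662 → s = 36.1662

36.1662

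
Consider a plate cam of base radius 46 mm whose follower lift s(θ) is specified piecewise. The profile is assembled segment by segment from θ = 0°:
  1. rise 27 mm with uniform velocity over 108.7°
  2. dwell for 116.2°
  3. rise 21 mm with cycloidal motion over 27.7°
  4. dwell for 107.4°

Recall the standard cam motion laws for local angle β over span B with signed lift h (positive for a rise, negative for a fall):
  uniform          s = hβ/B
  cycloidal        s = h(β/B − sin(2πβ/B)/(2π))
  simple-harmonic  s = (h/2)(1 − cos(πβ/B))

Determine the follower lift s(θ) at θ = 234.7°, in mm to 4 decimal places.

seg 1 [0°–108.7°] uniform, h=27: full span → s += 27 → s = 27.0000
seg 2 [108.7°–224.9°] dwell: s stays 27.0000
seg 3 [224.9°–252.6°] cycloidal, h=21: θ=234.7° here. β=9.8, B=27.7. 21·(0.3538 − sin(2π·0.3538)/(2π)) = 4.7732 → s = 31.7732

31.7732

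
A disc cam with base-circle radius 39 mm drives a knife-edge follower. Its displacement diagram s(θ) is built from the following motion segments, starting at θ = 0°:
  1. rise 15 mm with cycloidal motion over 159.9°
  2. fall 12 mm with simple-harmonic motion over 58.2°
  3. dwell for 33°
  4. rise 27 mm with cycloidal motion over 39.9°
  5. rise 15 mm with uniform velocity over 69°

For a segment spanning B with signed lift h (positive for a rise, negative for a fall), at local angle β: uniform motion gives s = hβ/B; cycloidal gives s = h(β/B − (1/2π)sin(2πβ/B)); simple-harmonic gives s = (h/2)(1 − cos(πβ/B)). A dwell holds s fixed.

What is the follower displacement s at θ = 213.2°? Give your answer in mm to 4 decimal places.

seg 1 [0°–159.9°] cycloidal, h=15: full span → s += 15 → s = 15.0000
seg 2 [159.9°–218.1°] simple-harmonic, h=-12: θ=213.2° here. β=53.3, B=58.2. -12/2·(1 − cos(π·0.9158)) = -11.7913 → s = 3.2087

3.2087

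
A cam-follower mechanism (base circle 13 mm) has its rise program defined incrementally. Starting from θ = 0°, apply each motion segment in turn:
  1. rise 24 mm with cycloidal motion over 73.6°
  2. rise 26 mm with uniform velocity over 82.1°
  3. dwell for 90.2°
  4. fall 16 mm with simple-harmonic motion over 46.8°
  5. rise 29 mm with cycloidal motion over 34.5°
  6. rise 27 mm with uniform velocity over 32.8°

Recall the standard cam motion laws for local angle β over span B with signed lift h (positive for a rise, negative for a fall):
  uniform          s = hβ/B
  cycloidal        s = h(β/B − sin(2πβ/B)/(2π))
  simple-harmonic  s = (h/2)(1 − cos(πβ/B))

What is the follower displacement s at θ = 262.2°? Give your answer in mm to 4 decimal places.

seg 1 [0°–73.6°] cycloidal, h=24: full span → s += 24 → s = 24.0000
seg 2 [73.6°–155.7°] uniform, h=26: full span → s += 26 → s = 50.0000
seg 3 [155.7°–245.9°] dwell: s stays 50.0000
seg 4 [245.9°–292.7°] simple-harmonic, h=-16: θ=262.2° here. β=16.3, B=46.8. -16/2·(1 − cos(π·0.3483)) = -4.3298 → s = 45.6702

45.6702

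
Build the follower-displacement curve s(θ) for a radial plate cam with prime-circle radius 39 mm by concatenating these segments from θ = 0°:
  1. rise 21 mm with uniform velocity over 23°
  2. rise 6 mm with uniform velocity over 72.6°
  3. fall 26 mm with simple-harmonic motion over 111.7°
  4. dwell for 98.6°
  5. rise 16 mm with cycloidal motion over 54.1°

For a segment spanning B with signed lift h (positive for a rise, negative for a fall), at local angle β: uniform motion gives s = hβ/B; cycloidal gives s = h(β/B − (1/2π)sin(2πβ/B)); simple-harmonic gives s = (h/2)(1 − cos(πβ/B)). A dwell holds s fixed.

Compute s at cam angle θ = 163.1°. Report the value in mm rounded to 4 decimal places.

seg 1 [0°–23°] uniform, h=21: full span → s += 21 → s = 21.0000
seg 2 [23°–95.6°] uniform, h=6: full span → s += 6 → s = 27.0000
seg 3 [95.6°–207.3°] simple-harmonic, h=-26: θ=163.1° here. β=67.5, B=111.7. -26/2·(1 − cos(π·0.6043)) = -17.1838 → s = 9.8162

9.8162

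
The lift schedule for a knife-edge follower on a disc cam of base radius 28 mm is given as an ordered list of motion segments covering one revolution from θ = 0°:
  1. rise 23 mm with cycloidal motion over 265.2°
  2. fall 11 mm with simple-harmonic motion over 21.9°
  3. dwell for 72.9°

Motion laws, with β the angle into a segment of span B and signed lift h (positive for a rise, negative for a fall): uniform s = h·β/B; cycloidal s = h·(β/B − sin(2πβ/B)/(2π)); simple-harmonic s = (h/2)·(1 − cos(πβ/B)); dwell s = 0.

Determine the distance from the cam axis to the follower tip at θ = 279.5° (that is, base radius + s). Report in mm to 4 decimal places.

seg 1 [0°–265.2°] cycloidal, h=23: full span → s += 23 → s = 23.0000
seg 2 [265.2°–287.1°] simple-harmonic, h=-11: θ=279.5° here. β=14.3, B=21.9. -11/2·(1 − cos(π·0.6530)) = -8.0425 → s = 14.9575
radial distance = base radius + s = 28 + 14.9575 = 42.9575

42.9575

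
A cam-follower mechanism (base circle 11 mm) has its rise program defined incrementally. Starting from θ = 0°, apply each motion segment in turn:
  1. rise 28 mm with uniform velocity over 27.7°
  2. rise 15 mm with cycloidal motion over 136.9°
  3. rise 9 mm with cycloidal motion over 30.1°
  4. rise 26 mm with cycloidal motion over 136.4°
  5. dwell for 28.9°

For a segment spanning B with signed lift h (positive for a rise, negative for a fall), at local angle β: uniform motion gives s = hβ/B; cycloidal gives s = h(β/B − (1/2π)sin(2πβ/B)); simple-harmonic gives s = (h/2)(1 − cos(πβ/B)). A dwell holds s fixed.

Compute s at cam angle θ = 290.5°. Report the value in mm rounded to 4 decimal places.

seg 1 [0°–27.7°] uniform, h=28: full span → s += 28 → s = 28.0000
seg 2 [27.7°–164.6°] cycloidal, h=15: full span → s += 15 → s = 43.0000
seg 3 [164.6°–194.7°] cycloidal, h=9: full span → s += 9 → s = 52.0000
seg 4 [194.7°–331.1°] cycloidal, h=26: θ=290.5° here. β=95.8, B=136.4. 26·(0.7023 − sin(2π·0.7023)/(2π)) = 22.2149 → s = 74.2149

74.2149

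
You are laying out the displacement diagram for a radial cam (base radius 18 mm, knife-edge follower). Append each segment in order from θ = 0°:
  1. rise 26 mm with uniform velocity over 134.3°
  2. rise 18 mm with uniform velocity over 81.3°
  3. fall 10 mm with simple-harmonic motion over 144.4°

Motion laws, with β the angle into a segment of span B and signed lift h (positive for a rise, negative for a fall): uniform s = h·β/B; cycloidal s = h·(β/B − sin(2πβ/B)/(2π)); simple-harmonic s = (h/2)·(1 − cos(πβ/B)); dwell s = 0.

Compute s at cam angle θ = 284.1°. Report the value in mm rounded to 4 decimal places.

seg 1 [0°–134.3°] uniform, h=26: full span → s += 26 → s = 26.0000
seg 2 [134.3°–215.6°] uniform, h=18: full span → s += 18 → s = 44.0000
seg 3 [215.6°–360°] simple-harmonic, h=-10: θ=284.1° here. β=68.5, B=144.4. -10/2·(1 − cos(π·0.4744)) = -4.5979 → s = 39.4021

39.4021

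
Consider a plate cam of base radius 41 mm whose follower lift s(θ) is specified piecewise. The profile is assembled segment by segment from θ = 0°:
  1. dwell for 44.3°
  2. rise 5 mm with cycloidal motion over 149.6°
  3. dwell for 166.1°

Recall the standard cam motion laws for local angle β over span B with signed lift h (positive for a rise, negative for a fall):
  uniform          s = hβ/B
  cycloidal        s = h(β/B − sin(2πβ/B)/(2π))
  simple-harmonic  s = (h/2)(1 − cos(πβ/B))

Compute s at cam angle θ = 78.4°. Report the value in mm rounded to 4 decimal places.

seg 1 [0°–44.3°] dwell: s stays 0.0000
seg 2 [44.3°–193.9°] cycloidal, h=5: θ=78.4° here. β=34.1, B=149.6. 5·(0.2279 − sin(2π·0.2279)/(2π)) = 0.3516 → s = 0.3516

0.3516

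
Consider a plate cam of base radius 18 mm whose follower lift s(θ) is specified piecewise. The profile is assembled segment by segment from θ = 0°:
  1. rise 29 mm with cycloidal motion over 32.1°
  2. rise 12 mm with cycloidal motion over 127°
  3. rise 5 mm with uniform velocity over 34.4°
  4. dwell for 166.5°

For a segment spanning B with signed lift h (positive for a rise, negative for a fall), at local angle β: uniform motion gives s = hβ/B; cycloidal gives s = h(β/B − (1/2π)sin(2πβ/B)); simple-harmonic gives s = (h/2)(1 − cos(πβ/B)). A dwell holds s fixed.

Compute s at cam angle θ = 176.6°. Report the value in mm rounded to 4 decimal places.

seg 1 [0°–32.1°] cycloidal, h=29: full span → s += 29 → s = 29.0000
seg 2 [32.1°–159.1°] cycloidal, h=12: full span → s += 12 → s = 41.0000
seg 3 [159.1°–193.5°] uniform, h=5: θ=176.6° here. β=17.5, B=34.4. 5·17.5/34.4 = 2.5436 → s = 43.5436

43.5436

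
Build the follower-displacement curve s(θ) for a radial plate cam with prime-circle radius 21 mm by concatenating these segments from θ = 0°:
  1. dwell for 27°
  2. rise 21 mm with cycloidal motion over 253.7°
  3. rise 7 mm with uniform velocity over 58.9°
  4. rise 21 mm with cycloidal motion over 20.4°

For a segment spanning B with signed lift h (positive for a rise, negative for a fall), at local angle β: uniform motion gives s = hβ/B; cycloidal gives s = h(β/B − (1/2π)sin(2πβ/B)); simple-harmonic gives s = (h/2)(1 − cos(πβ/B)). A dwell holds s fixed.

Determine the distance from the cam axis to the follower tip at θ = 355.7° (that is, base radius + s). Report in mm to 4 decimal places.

seg 1 [0°–27°] dwell: s stays 0.0000
seg 2 [27°–280.7°] cycloidal, h=21: full span → s += 21 → s = 21.0000
seg 3 [280.7°–339.6°] uniform, h=7: full span → s += 7 → s = 28.0000
seg 4 [339.6°–360°] cycloidal, h=21: θ=355.7° here. β=16.1, B=20.4. 21·(0.7892 − sin(2π·0.7892)/(2π)) = 19.8148 → s = 47.8148
radial distance = base radius + s = 21 + 47.8148 = 68.8148

68.8148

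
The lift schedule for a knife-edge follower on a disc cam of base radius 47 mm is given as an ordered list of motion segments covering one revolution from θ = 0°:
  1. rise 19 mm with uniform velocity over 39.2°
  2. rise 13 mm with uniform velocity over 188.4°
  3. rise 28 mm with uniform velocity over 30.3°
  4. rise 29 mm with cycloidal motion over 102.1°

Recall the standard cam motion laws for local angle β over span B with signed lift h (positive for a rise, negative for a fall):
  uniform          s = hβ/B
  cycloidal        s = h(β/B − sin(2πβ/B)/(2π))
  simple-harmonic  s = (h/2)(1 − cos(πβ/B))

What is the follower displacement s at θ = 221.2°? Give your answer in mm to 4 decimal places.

seg 1 [0°–39.2°] uniform, h=19: full span → s += 19 → s = 19.0000
seg 2 [39.2°–227.6°] uniform, h=13: θ=221.2° here. β=182, B=188.4. 13·182/188.4 = 12.5584 → s = 31.5584

31.5584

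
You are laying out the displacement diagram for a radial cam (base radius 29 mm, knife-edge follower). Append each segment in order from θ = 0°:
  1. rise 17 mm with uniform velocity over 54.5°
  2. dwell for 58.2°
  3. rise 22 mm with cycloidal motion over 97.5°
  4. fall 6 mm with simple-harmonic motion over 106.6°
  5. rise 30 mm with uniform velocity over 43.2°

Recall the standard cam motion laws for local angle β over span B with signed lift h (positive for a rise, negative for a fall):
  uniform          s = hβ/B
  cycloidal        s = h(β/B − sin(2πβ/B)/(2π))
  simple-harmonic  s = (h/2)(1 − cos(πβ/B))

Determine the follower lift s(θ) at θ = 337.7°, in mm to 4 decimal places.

seg 1 [0°–54.5°] uniform, h=17: full span → s += 17 → s = 17.0000
seg 2 [54.5°–112.7°] dwell: s stays 17.0000
seg 3 [112.7°–210.2°] cycloidal, h=22: full span → s += 22 → s = 39.0000
seg 4 [210.2°–316.8°] simple-harmonic, h=-6: full span → s += -6 → s = 33.0000
seg 5 [316.8°–360°] uniform, h=30: θ=337.7° here. β=20.9, B=43.2. 30·20.9/43.2 = 14.5139 → s = 47.5139

47.5139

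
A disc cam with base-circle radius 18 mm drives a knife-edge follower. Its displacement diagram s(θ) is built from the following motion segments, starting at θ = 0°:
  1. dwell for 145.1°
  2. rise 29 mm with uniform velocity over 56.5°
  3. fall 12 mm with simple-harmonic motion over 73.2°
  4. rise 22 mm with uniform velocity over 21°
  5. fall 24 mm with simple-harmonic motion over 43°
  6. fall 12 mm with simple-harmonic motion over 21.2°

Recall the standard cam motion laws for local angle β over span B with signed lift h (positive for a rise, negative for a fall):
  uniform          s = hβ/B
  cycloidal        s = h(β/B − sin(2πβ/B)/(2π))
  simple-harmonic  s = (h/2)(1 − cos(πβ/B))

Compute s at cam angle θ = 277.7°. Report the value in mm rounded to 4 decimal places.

seg 1 [0°–145.1°] dwell: s stays 0.0000
seg 2 [145.1°–201.6°] uniform, h=29: full span → s += 29 → s = 29.0000
seg 3 [201.6°–274.8°] simple-harmonic, h=-12: full span → s += -12 → s = 17.0000
seg 4 [274.8°–295.8°] uniform, h=22: θ=277.7° here. β=2.9, B=21. 22·2.9/21 = 3.0381 → s = 20.0381

20.0381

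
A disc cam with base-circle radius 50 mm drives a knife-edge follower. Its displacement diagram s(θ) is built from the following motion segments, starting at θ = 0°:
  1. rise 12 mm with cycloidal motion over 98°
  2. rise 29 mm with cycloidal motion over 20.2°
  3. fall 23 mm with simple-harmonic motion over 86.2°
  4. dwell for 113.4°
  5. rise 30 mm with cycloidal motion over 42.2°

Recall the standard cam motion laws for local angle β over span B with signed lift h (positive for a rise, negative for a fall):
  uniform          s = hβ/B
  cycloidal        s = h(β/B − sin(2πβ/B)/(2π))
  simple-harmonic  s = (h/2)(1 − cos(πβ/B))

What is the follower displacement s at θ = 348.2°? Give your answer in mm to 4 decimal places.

seg 1 [0°–98°] cycloidal, h=12: full span → s += 12 → s = 12.0000
seg 2 [98°–118.2°] cycloidal, h=29: full span → s += 29 → s = 41.0000
seg 3 [118.2°–204.4°] simple-harmonic, h=-23: full span → s += -23 → s = 18.0000
seg 4 [204.4°–317.8°] dwell: s stays 18.0000
seg 5 [317.8°–360°] cycloidal, h=30: θ=348.2° here. β=30.4, B=42.2. 30·(0.7204 − sin(2π·0.7204)/(2π)) = 26.3036 → s = 44.3036

44.3036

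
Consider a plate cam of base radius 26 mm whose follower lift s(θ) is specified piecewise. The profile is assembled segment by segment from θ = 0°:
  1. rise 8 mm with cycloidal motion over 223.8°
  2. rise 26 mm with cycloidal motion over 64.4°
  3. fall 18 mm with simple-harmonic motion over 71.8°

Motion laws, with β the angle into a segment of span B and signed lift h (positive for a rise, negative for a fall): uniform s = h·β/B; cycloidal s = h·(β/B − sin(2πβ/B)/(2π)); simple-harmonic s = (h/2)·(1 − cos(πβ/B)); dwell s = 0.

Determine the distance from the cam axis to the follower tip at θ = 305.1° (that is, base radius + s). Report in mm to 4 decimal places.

seg 1 [0°–223.8°] cycloidal, h=8: full span → s += 8 → s = 8.0000
seg 2 [223.8°–288.2°] cycloidal, h=26: full span → s += 26 → s = 34.0000
seg 3 [288.2°–360°] simple-harmonic, h=-18: θ=305.1° here. β=16.9, B=71.8. -18/2·(1 − cos(π·0.2354)) = -2.3505 → s = 31.6495
radial distance = base radius + s = 26 + 31.6495 = 57.6495

57.6495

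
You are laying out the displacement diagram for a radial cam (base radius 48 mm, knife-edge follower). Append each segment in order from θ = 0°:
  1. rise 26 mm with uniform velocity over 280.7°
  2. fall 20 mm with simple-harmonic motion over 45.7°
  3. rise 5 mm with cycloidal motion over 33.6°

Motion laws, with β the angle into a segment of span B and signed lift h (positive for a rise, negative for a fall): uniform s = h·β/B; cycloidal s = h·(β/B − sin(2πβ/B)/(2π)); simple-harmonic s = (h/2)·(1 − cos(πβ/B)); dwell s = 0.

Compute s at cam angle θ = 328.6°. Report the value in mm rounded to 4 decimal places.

seg 1 [0°–280.7°] uniform, h=26: full span → s += 26 → s = 26.0000
seg 2 [280.7°–326.4°] simple-harmonic, h=-20: full span → s += -20 → s = 6.0000
seg 3 [326.4°–360°] cycloidal, h=5: θ=328.6° here. β=2.2, B=33.6. 5·(0.0655 − sin(2π·0.0655)/(2π)) = 0.0092 → s = 6.0092

6.0092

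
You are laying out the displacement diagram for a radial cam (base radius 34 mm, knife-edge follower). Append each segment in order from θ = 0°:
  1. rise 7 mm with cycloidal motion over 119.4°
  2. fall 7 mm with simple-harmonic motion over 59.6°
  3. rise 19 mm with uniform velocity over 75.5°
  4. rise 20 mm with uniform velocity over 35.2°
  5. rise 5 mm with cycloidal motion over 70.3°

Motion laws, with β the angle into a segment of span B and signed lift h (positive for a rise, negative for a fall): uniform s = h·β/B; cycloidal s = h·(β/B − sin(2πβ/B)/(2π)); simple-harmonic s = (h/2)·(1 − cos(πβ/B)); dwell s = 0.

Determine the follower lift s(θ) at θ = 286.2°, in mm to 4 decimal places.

seg 1 [0°–119.4°] cycloidal, h=7: full span → s += 7 → s = 7.0000
seg 2 [119.4°–179°] simple-harmonic, h=-7: full span → s += -7 → s = 0.0000
seg 3 [179°–254.5°] uniform, h=19: full span → s += 19 → s = 19.0000
seg 4 [254.5°–289.7°] uniform, h=20: θ=286.2° here. β=31.7, B=35.2. 20·31.7/35.2 = 18.0114 → s = 37.0114

37.0114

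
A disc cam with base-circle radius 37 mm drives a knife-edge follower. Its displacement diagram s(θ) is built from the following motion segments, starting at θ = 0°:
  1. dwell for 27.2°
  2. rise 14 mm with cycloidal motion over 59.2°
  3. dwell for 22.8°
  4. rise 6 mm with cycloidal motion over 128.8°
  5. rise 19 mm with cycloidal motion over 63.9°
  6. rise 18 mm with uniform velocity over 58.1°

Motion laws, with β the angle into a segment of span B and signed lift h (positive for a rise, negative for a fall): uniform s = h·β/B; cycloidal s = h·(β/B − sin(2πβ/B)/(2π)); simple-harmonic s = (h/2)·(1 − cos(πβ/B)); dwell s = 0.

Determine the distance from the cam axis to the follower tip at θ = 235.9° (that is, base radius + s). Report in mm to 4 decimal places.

seg 1 [0°–27.2°] dwell: s stays 0.0000
seg 2 [27.2°–86.4°] cycloidal, h=14: full span → s += 14 → s = 14.0000
seg 3 [86.4°–109.2°] dwell: s stays 14.0000
seg 4 [109.2°–238°] cycloidal, h=6: θ=235.9° here. β=126.7, B=128.8. 6·(0.9837 − sin(2π·0.9837)/(2π)) = 5.9998 → s = 19.9998
radial distance = base radius + s = 37 + 19.9998 = 56.9998

56.9998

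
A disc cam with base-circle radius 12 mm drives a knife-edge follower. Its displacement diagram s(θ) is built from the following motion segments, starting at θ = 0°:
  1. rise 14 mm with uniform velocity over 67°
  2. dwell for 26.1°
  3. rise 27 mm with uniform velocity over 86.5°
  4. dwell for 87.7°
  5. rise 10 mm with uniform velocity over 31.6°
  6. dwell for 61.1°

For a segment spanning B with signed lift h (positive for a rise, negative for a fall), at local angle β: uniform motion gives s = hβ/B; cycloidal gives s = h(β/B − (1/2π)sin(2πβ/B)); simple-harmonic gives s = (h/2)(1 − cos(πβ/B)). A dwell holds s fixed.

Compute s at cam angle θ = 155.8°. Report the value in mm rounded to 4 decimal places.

seg 1 [0°–67°] uniform, h=14: full span → s += 14 → s = 14.0000
seg 2 [67°–93.1°] dwell: s stays 14.0000
seg 3 [93.1°–179.6°] uniform, h=27: θ=155.8° here. β=62.7, B=86.5. 27·62.7/86.5 = 19.5711 → s = 33.5711

33.5711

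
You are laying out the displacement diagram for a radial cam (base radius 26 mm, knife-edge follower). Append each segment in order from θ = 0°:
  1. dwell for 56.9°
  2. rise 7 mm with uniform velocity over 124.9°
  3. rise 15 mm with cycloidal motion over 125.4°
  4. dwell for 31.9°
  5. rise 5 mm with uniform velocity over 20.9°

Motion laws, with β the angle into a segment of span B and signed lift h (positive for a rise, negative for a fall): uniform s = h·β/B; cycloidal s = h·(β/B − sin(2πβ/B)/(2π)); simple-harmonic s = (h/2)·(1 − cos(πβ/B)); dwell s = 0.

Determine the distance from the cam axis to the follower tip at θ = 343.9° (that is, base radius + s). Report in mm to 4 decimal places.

seg 1 [0°–56.9°] dwell: s stays 0.0000
seg 2 [56.9°–181.8°] uniform, h=7: full span → s += 7 → s = 7.0000
seg 3 [181.8°–307.2°] cycloidal, h=15: full span → s += 15 → s = 22.0000
seg 4 [307.2°–339.1°] dwell: s stays 22.0000
seg 5 [339.1°–360°] uniform, h=5: θ=343.9° here. β=4.8, B=20.9. 5·4.8/20.9 = 1.1483 → s = 23.1483
radial distance = base radius + s = 26 + 23.1483 = 49.1483

49.1483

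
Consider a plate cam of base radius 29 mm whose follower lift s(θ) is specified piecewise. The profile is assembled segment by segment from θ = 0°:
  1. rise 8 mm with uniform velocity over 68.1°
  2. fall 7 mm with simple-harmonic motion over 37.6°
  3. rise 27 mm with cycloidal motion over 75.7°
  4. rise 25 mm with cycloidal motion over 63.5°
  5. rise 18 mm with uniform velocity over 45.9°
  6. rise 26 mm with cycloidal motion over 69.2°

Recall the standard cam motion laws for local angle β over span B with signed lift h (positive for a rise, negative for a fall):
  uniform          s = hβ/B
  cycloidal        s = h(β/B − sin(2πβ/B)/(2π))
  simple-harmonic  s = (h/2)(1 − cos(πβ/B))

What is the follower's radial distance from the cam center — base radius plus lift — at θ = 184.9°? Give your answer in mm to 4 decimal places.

seg 1 [0°–68.1°] uniform, h=8: full span → s += 8 → s = 8.0000
seg 2 [68.1°–105.7°] simple-harmonic, h=-7: full span → s += -7 → s = 1.0000
seg 3 [105.7°–181.4°] cycloidal, h=27: full span → s += 27 → s = 28.0000
seg 4 [181.4°–244.9°] cycloidal, h=25: θ=184.9° here. β=3.5, B=63.5. 25·(0.0551 − sin(2π·0.0551)/(2π)) = 0.0274 → s = 28.0274
radial distance = base radius + s = 29 + 28.0274 = 57.0274

57.0274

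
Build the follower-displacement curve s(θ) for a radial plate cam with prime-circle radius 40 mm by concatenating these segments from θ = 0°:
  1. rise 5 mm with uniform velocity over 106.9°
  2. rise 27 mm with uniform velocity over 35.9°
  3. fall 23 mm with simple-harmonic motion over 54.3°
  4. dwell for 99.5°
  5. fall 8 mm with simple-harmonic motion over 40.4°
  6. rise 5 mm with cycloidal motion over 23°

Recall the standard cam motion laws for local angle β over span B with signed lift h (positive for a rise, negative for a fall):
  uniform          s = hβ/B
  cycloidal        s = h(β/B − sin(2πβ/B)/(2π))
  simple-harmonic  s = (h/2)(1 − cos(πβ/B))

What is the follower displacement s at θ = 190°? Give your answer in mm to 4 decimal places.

seg 1 [0°–106.9°] uniform, h=5: full span → s += 5 → s = 5.0000
seg 2 [106.9°–142.8°] uniform, h=27: full span → s += 27 → s = 32.0000
seg 3 [142.8°–197.1°] simple-harmonic, h=-23: θ=190° here. β=47.2, B=54.3. -23/2·(1 − cos(π·0.8692)) = -22.0433 → s = 9.9567

9.9567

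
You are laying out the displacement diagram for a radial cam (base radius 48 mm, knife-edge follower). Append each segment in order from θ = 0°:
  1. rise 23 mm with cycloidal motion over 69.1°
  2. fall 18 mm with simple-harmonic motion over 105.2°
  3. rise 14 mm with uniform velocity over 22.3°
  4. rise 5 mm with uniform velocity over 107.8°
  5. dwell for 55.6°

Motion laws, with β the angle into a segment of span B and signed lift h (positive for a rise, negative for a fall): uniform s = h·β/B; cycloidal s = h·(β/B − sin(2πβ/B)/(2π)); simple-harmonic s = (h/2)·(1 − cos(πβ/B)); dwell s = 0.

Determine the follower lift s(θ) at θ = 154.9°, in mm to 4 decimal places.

seg 1 [0°–69.1°] cycloidal, h=23: full span → s += 23 → s = 23.0000
seg 2 [69.1°–174.3°] simple-harmonic, h=-18: θ=154.9° here. β=85.8, B=105.2. -18/2·(1 − cos(π·0.8156)) = -16.5314 → s = 6.4686

6.4686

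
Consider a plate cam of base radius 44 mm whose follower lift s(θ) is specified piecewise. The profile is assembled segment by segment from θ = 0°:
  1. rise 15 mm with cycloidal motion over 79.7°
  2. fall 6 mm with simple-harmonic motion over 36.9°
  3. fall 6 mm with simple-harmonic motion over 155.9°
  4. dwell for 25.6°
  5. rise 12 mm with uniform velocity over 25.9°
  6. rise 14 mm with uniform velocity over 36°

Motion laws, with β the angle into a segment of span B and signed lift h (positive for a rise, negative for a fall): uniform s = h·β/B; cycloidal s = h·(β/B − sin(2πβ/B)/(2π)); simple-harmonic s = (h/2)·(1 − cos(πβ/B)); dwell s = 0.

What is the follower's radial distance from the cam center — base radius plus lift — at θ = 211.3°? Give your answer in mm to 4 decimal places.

seg 1 [0°–79.7°] cycloidal, h=15: full span → s += 15 → s = 15.0000
seg 2 [79.7°–116.6°] simple-harmonic, h=-6: full span → s += -6 → s = 9.0000
seg 3 [116.6°–272.5°] simple-harmonic, h=-6: θ=211.3° here. β=94.7, B=155.9. -6/2·(1 − cos(π·0.6074)) = -3.9935 → s = 5.0065
radial distance = base radius + s = 44 + 5.0065 = 49.0065

49.0065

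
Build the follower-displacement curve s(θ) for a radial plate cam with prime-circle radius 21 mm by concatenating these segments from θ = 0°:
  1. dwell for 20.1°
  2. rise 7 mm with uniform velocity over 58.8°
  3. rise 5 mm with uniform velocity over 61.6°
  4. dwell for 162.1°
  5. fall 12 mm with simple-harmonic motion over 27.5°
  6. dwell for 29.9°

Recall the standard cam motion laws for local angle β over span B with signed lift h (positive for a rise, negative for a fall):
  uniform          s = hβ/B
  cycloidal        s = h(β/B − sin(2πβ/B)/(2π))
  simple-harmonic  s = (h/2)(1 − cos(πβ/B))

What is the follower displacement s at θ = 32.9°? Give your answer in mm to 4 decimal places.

seg 1 [0°–20.1°] dwell: s stays 0.0000
seg 2 [20.1°–78.9°] uniform, h=7: θ=32.9° here. β=12.8, B=58.8. 7·12.8/58.8 = 1.5238 → s = 1.5238

1.5238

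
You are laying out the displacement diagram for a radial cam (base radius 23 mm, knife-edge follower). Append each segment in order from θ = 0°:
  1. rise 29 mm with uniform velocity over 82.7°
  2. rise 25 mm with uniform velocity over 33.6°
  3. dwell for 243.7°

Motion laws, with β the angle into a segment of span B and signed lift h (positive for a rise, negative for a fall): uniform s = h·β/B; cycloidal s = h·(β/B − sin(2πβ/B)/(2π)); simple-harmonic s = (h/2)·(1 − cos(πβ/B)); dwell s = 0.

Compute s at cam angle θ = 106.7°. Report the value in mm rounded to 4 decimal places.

seg 1 [0°–82.7°] uniform, h=29: full span → s += 29 → s = 29.0000
seg 2 [82.7°–116.3°] uniform, h=25: θ=106.7° here. β=24, B=33.6. 25·24/33.6 = 17.8571 → s = 46.8571

46.8571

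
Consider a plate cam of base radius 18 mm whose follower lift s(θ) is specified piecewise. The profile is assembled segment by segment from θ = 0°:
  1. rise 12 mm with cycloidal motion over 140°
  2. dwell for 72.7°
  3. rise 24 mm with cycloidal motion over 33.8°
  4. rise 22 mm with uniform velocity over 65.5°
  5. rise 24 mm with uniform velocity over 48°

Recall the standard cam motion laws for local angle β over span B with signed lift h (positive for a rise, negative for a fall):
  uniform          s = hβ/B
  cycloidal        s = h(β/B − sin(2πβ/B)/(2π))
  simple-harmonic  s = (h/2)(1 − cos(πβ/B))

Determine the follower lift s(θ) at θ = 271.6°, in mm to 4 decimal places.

seg 1 [0°–140°] cycloidal, h=12: full span → s += 12 → s = 12.0000
seg 2 [140°–212.7°] dwell: s stays 12.0000
seg 3 [212.7°–246.5°] cycloidal, h=24: full span → s += 24 → s = 36.0000
seg 4 [246.5°–312°] uniform, h=22: θ=271.6° here. β=25.1, B=65.5. 22·25.1/65.5 = 8.4305 → s = 44.4305

44.4305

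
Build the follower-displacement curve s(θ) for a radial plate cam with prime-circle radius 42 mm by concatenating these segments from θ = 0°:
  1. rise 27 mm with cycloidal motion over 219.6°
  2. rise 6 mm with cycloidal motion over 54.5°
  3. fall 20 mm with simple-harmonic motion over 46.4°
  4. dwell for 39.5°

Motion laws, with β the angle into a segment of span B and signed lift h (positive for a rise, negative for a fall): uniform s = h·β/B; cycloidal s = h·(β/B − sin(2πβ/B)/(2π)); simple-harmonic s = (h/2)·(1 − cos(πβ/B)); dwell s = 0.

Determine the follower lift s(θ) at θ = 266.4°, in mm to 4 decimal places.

seg 1 [0°–219.6°] cycloidal, h=27: full span → s += 27 → s = 27.0000
seg 2 [219.6°–274.1°] cycloidal, h=6: θ=266.4° here. β=46.8, B=54.5. 6·(0.8587 − sin(2π·0.8587)/(2π)) = 5.8930 → s = 32.8930

32.8930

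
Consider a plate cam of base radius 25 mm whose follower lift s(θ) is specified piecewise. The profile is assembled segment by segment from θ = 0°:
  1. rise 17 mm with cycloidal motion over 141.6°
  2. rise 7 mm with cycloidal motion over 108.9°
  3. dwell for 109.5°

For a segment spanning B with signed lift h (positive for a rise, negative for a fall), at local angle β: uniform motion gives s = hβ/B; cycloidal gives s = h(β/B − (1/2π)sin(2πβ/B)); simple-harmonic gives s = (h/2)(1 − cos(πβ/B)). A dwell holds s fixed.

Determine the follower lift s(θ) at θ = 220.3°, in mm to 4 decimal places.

seg 1 [0°–141.6°] cycloidal, h=17: full span → s += 17 → s = 17.0000
seg 2 [141.6°–250.5°] cycloidal, h=7: θ=220.3° here. β=78.7, B=108.9. 7·(0.7227 − sin(2π·0.7227)/(2π)) = 6.1565 → s = 23.1565

23.1565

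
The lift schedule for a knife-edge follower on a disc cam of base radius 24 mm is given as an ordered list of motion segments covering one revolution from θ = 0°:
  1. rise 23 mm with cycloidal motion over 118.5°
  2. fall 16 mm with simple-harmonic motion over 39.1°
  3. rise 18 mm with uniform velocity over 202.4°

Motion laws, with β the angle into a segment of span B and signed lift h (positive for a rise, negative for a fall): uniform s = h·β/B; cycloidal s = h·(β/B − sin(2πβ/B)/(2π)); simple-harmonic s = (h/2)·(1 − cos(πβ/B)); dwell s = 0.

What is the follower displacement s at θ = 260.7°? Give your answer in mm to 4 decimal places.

seg 1 [0°–118.5°] cycloidal, h=23: full span → s += 23 → s = 23.0000
seg 2 [118.5°–157.6°] simple-harmonic, h=-16: full span → s += -16 → s = 7.0000
seg 3 [157.6°–360°] uniform, h=18: θ=260.7° here. β=103.1, B=202.4. 18·103.1/202.4 = 9.1690 → s = 16.1690

16.1690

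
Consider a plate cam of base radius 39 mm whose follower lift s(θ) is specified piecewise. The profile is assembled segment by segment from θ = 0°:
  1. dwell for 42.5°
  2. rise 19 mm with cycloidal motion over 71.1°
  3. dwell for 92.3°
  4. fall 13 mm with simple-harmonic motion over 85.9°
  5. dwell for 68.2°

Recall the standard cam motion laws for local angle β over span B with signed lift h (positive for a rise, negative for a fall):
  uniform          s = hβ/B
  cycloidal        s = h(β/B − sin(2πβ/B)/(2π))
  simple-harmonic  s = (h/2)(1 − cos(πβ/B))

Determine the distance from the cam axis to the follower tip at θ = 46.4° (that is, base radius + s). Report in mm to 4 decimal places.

seg 1 [0°–42.5°] dwell: s stays 0.0000
seg 2 [42.5°–113.6°] cycloidal, h=19: θ=46.4° here. β=3.9, B=71.1. 19·(0.0549 − sin(2π·0.0549)/(2π)) = 0.0205 → s = 0.0205
radial distance = base radius + s = 39 + 0.0205 = 39.0205

39.0205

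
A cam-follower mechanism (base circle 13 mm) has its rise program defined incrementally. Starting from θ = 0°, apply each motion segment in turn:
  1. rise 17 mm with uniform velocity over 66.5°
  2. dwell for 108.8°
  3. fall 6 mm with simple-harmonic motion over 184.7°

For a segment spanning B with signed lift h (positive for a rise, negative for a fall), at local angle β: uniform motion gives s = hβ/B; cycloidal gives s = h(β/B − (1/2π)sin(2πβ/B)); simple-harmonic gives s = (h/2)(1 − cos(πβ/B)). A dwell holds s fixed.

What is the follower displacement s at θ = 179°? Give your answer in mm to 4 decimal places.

seg 1 [0°–66.5°] uniform, h=17: full span → s += 17 → s = 17.0000
seg 2 [66.5°–175.3°] dwell: s stays 17.0000
seg 3 [175.3°–360°] simple-harmonic, h=-6: θ=179° here. β=3.7, B=184.7. -6/2·(1 − cos(π·0.0200)) = -0.0059 → s = 16.9941

16.9941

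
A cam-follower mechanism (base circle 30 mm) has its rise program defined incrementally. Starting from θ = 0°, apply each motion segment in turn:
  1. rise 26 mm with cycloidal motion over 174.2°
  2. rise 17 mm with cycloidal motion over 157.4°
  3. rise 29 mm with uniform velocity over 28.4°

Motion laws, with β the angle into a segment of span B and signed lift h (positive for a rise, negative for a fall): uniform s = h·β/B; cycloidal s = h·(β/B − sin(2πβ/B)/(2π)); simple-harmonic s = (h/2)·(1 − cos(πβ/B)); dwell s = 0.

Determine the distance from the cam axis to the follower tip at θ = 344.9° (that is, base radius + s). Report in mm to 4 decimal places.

seg 1 [0°–174.2°] cycloidal, h=26: full span → s += 26 → s = 26.0000
seg 2 [174.2°–331.6°] cycloidal, h=17: full span → s += 17 → s = 43.0000
seg 3 [331.6°–360°] uniform, h=29: θ=344.9° here. β=13.3, B=28.4. 29·13.3/28.4 = 13.5810 → s = 56.5810
radial distance = base radius + s = 30 + 56.5810 = 86.5810

86.5810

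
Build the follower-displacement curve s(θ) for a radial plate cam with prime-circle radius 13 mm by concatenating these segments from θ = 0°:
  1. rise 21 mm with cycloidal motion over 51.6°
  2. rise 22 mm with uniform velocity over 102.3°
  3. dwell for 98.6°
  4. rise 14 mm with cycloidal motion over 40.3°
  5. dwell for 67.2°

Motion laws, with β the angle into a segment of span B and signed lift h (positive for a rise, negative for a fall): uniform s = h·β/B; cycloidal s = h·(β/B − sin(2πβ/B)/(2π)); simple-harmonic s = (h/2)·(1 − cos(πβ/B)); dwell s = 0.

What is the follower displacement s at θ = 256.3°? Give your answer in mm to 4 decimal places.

seg 1 [0°–51.6°] cycloidal, h=21: full span → s += 21 → s = 21.0000
seg 2 [51.6°–153.9°] uniform, h=22: full span → s += 22 → s = 43.0000
seg 3 [153.9°–252.5°] dwell: s stays 43.0000
seg 4 [252.5°–292.8°] cycloidal, h=14: θ=256.3° here. β=3.8, B=40.3. 14·(0.0943 − sin(2π·0.0943)/(2π)) = 0.0759 → s = 43.0759

43.0759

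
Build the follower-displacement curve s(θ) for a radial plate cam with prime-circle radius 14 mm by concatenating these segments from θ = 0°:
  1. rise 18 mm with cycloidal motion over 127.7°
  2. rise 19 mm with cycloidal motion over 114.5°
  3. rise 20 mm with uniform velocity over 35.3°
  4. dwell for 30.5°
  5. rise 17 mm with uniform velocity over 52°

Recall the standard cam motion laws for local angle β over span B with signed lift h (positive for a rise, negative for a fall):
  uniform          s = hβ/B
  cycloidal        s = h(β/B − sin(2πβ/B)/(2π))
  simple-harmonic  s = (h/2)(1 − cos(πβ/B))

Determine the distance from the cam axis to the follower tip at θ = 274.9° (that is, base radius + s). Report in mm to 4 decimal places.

seg 1 [0°–127.7°] cycloidal, h=18: full span → s += 18 → s = 18.0000
seg 2 [127.7°–242.2°] cycloidal, h=19: full span → s += 19 → s = 37.0000
seg 3 [242.2°–277.5°] uniform, h=20: θ=274.9° here. β=32.7, B=35.3. 20·32.7/35.3 = 18.5269 → s = 55.5269
radial distance = base radius + s = 14 + 55.5269 = 69.5269

69.5269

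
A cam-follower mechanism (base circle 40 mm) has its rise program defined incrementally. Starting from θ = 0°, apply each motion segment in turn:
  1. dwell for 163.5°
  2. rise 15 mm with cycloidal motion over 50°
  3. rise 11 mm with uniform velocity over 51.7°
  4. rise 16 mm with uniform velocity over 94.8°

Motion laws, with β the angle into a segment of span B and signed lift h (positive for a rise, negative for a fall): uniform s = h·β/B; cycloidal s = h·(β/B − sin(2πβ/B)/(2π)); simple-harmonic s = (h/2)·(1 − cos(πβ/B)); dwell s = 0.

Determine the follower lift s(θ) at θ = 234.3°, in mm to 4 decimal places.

seg 1 [0°–163.5°] dwell: s stays 0.0000
seg 2 [163.5°–213.5°] cycloidal, h=15: full span → s += 15 → s = 15.0000
seg 3 [213.5°–265.2°] uniform, h=11: θ=234.3° here. β=20.8, B=51.7. 11·20.8/51.7 = 4.4255 → s = 19.4255

19.4255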